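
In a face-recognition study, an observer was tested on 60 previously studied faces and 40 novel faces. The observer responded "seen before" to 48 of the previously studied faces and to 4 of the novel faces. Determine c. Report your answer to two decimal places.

H = 48/60 = 0.8000
FA = 4/40 = 0.1000
Φ⁻¹(H) = Φ⁻¹(0.8000) = 0.8416
Φ⁻¹(FA) = Φ⁻¹(0.1000) = -1.2816
c = −½·[z(H) + z(FA)] = −0.5 × (0.8416 + (-1.2816)) = 0.2200

c = 0.22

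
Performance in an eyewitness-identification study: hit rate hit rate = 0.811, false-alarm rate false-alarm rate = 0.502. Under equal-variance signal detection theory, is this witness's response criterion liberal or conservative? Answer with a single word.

z(H) = 0.882, z(FA) = 0.005
c = −½·(z(H) + z(FA)) = -0.4435
c < 0 → liberal criterion (biased toward responding “yes”).

liberal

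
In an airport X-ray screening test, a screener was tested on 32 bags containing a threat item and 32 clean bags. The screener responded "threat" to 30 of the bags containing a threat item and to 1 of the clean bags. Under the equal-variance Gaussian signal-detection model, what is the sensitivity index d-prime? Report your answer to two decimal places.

d-prime = 3.40

H = 30/32 = 0.9375
FA = 1/32 = 0.0312
z(H) = z(0.9375) = 1.534
z(FA) = z(0.0312) = -1.863
d' = z(H) − z(FA) = 1.534 − (-1.863) = 3.397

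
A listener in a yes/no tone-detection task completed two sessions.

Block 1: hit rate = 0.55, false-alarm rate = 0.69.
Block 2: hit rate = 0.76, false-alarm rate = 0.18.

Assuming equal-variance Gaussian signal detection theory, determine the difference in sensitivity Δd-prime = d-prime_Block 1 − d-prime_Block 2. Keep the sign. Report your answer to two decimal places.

Block 1: z(0.55) = 0.126, z(0.69) = 0.496, d' = -0.370
Block 2: z(0.76) = 0.706, z(0.18) = -0.915, d' = 1.621
Δd' = d'_Block 1 − d'_Block 2 = -0.370 − 1.621 = -1.991
Block 2 has the higher sensitivity.

Δd-prime = -1.99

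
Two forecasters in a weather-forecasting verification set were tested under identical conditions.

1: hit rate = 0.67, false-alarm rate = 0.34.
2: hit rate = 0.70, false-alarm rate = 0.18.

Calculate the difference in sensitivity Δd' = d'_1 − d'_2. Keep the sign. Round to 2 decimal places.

1: z(0.67) = 0.440, z(0.34) = -0.412, d' = 0.852
2: z(0.70) = 0.524, z(0.18) = -0.915, d' = 1.439
Δd' = d'_1 − d'_2 = 0.852 − 1.439 = -0.587
2 has the higher sensitivity.

Δd' = -0.59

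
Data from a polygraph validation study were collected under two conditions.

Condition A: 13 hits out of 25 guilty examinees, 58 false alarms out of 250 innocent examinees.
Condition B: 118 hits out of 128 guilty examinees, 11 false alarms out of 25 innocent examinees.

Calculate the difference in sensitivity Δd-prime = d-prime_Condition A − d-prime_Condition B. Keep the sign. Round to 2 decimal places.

Δd-prime = -0.79

Condition A: z(0.5200) = 0.050, z(0.2320) = -0.732, d' = 0.782
Condition B: z(0.9219) = 1.418, z(0.4400) = -0.151, d' = 1.569
Δd' = d'_Condition A − d'_Condition B = 0.782 − 1.569 = -0.787
Condition B has the higher sensitivity.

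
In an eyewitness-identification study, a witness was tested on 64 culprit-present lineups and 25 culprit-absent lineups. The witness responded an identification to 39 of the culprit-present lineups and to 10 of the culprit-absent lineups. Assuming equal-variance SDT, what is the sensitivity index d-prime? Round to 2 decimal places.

H = 39/64 = 0.6094
FA = 10/25 = 0.4000
z(H) = z(0.6094) = 0.278
z(FA) = z(0.4000) = -0.253
d' = z(H) − z(FA) = 0.278 − (-0.253) = 0.531

d-prime = 0.53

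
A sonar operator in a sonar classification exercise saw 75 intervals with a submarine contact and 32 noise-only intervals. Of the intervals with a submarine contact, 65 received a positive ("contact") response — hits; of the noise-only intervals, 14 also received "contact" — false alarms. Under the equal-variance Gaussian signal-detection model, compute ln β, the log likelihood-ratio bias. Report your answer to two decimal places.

H = 65/75 = 0.8667
FA = 14/32 = 0.4375
z(H) = z(0.8667) = 1.111
z(FA) = z(0.4375) = -0.157
ln β = −½·[z(H)² − z(FA)²] = −0.5 × (1.234 − 0.025) = -0.6045

ln β = -0.60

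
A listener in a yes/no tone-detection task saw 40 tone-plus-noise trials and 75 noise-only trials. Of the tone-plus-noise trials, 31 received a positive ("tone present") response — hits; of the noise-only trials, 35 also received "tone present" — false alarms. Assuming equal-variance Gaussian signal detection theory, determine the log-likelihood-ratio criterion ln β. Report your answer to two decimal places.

ln β = -0.28

H = 31/40 = 0.7750
FA = 35/75 = 0.4667
z(H) = 0.755
z(FA) = -0.084
ln β = −½·[z(H)² − z(FA)²] = −0.5 × (0.570 − 0.007) = -0.2815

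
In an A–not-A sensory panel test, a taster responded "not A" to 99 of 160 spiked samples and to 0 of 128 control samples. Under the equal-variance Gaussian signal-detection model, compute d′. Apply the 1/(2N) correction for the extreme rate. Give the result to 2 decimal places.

The false-alarm rate is 0/128 = 0, so apply the 1/(2N) correction: FA → 1/(2·128) = 0.00391.
z(H) = z(0.61875) = 0.302
z(FA) = z(0.00391) = -2.660
d' = 0.302 − (-2.660) = 2.962

d′ = 2.96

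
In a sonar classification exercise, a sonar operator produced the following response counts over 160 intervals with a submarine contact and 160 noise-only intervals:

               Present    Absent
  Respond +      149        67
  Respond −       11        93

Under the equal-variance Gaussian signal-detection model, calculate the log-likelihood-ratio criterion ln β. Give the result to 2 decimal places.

ln β = -1.08

H = 149/160 = 0.9313
FA = 67/160 = 0.4188
z(H) = 1.486
z(FA) = -0.205
ln β = −½·[z(H)² − z(FA)²] = −0.5 × (2.208 − 0.042) = -1.083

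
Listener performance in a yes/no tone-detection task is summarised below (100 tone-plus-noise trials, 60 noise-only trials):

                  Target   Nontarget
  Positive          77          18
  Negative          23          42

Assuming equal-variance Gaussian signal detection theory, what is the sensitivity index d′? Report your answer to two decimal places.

H = 77/100 = 0.7700
FA = 18/60 = 0.3000
Φ⁻¹(H) = Φ⁻¹(0.7700) = 0.7388
Φ⁻¹(FA) = Φ⁻¹(0.3000) = -0.5244
d' = z(H) − z(FA) = 0.7388 − (-0.5244) = 1.2632

d′ = 1.26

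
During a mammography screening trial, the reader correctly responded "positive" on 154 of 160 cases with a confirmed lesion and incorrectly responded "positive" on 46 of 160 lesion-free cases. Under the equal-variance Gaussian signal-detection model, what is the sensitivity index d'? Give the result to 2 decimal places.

H = 154/160 = 0.9625
FA = 46/160 = 0.2875
z(0.9625) = 1.7805, z(0.2875) = -0.5607
d' = z(H) − z(FA) = 1.7805 − (-0.5607) = 2.3412

d' = 2.34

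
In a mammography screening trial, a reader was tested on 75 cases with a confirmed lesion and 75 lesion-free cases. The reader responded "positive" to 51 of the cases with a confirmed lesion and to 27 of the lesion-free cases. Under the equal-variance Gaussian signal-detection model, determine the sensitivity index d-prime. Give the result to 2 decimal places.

d-prime = 0.83

H = 51/75 = 0.6800
FA = 27/75 = 0.3600
z(H) = z(0.6800) = 0.468
z(FA) = z(0.3600) = -0.358
d' = z(H) − z(FA) = 0.468 − (-0.358) = 0.826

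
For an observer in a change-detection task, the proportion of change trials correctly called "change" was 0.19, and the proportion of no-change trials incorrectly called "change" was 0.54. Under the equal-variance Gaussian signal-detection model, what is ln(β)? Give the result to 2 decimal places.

z(H) = z(0.19) = -0.878
z(FA) = z(0.54) = 0.100
ln β = −½·[z(H)² − z(FA)²] = −0.5 × (0.771 − 0.010) = -0.3805

ln β = -0.38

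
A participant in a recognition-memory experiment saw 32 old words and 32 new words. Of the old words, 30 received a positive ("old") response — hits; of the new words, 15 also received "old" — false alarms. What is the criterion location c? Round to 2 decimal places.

c = -0.73

H = 30/32 = 0.9375
FA = 15/32 = 0.4688
z(0.9375) = 1.534, z(0.4688) = -0.078
c = −½·[z(H) + z(FA)] = −0.5 × (1.534 + (-0.078)) = -0.728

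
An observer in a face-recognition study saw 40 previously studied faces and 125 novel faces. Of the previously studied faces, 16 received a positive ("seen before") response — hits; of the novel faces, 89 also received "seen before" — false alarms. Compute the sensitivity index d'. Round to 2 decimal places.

d' = -0.81

H = 16/40 = 0.4000
FA = 89/125 = 0.7120
z(H) = -0.253
z(FA) = 0.559
d' = z(H) − z(FA) = -0.253 − 0.559 = -0.812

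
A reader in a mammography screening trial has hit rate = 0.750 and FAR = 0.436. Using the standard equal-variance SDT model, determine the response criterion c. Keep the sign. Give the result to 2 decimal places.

z(H) = z(0.750) = 0.6745
z(FA) = z(0.436) = -0.1611
c = −½·[z(H) + z(FA)] = −0.5 × (0.6745 + (-0.1611)) = -0.2567
c < 0: the reader has a liberal response bias.

c = -0.26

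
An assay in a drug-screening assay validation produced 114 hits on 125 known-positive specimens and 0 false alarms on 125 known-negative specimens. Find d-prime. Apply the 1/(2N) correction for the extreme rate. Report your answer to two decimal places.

d-prime = 4.01

The false-alarm rate is 0/125 = 0, so apply the 1/(2N) correction: FA → 1/(2·125) = 0.00400.
z(H) = z(0.91200) = 1.353
z(FA) = z(0.00400) = -2.652
d' = 1.353 − (-2.652) = 4.005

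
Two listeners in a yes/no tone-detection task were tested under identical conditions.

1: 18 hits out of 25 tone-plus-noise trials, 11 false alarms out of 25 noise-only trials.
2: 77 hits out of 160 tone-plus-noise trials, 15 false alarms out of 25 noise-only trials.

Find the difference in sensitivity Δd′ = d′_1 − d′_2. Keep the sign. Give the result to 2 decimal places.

1: z(0.7200) = 0.583, z(0.4400) = -0.151, d' = 0.734
2: z(0.4813) = -0.047, z(0.6000) = 0.253, d' = -0.300
Δd' = d'_1 − d'_2 = 0.734 − (-0.300) = 1.034
1 has the higher sensitivity.

Δd′ = 1.03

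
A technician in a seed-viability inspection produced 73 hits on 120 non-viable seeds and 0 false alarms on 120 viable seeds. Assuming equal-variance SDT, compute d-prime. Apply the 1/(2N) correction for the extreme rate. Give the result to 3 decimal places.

d-prime = 2.913

The false-alarm rate is 0/120 = 0, so apply the 1/(2N) correction: FA → 1/(2·120) = 0.00417.
z(H) = z(0.60833) = 0.2750
z(FA) = z(0.00417) = -2.6380
d' = 0.2750 − (-2.6380) = 2.9130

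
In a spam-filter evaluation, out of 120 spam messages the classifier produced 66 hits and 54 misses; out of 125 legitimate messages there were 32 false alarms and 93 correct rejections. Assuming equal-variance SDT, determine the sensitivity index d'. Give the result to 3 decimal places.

H = 66/120 = 0.5500
FA = 32/125 = 0.2560
Φ⁻¹(H) = 0.1257
Φ⁻¹(FA) = -0.6557
d' = z(H) − z(FA) = 0.1257 − (-0.6557) = 0.7814

d' = 0.781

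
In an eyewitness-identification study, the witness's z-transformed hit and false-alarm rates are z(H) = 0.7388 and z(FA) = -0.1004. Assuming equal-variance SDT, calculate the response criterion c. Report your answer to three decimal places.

c = -0.319

c = −½·[z(H) + z(FA)] = −½·(0.7388 + (-0.1004)) = -0.3192
c < 0: the witness has a liberal response bias.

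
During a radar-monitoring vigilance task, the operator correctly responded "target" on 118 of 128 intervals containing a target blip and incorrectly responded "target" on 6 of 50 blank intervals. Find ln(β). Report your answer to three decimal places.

H = 118/128 = 0.9219
FA = 6/50 = 0.1200
z(0.9219) = 1.4180, z(0.1200) = -1.1750
ln β = −½·[z(H)² − z(FA)²] = −0.5 × (2.0107 − 1.3806) = -0.31505

ln β = -0.315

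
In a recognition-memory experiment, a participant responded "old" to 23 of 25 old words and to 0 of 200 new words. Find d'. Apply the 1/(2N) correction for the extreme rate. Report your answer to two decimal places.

The false-alarm rate is 0/200 = 0, so apply the 1/(2N) correction: FA → 1/(2·200) = 0.00250.
z(H) = z(0.92000) = 1.405
z(FA) = z(0.00250) = -2.807
d' = 1.405 − (-2.807) = 4.212

d' = 4.21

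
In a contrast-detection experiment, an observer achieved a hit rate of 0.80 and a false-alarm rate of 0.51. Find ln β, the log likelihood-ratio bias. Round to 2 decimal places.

Φ⁻¹(0.80) = 0.842, Φ⁻¹(0.51) = 0.025
ln β = −½·[z(H)² − z(FA)²] = −0.5 × (0.709 − 0.001) = -0.354

ln β = -0.35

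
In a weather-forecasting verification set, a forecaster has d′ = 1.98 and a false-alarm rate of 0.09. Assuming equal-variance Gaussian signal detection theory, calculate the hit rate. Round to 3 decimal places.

hit rate = 0.739

z(false-alarm rate) = z(0.09) = -1.3408
z(H) = z(FA) + d' = -1.3408 + 1.98 = 0.6392
hit rate = Φ(0.6392) = 0.7387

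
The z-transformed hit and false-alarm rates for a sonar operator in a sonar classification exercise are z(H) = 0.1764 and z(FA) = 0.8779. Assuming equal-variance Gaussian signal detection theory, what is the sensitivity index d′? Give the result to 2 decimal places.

d' = z(H) − z(FA) = 0.1764 − 0.8779 = -0.7015

d′ = -0.70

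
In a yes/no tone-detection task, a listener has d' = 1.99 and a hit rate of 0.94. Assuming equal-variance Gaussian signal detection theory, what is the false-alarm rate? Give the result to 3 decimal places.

z(hit rate) = z(0.94) = 1.5548
z(FA) = z(H) − d' = 1.5548 − 1.99 = -0.4352
false-alarm rate = Φ(-0.4352) = 0.3317

false-alarm rate = 0.332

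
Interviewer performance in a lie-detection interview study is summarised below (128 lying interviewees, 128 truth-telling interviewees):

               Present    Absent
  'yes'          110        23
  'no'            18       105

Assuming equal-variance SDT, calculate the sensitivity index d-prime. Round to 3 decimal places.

H = 110/128 = 0.8594
FA = 23/128 = 0.1797
z(H) = z(0.8594) = 1.0776
z(FA) = z(0.1797) = -0.9165
d' = z(H) − z(FA) = 1.0776 − (-0.9165) = 1.9941

d-prime = 1.994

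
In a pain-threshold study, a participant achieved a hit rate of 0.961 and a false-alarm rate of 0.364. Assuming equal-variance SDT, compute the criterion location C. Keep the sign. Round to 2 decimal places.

Φ⁻¹(0.961) = 1.762, Φ⁻¹(0.364) = -0.348
c = −½·[z(H) + z(FA)] = −0.5 × (1.762 + (-0.348)) = -0.707
c < 0: the participant has a liberal response bias.

C = -0.71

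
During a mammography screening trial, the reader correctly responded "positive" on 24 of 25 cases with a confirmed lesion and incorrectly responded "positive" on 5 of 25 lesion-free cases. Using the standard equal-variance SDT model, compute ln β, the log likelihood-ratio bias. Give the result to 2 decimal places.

ln β = -1.18

H = 24/25 = 0.9600
FA = 5/25 = 0.2000
z(H) = z(0.9600) = 1.751
z(FA) = z(0.2000) = -0.842
ln β = −½·[z(H)² − z(FA)²] = −0.5 × (3.066 − 0.709) = -1.1785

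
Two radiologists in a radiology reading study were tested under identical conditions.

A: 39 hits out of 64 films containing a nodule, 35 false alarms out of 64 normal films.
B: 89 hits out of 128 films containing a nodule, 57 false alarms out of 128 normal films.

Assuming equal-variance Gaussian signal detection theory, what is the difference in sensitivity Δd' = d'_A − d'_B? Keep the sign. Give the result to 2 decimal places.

A: z(0.6094) = 0.278, z(0.5469) = 0.118, d' = 0.160
B: z(0.6953) = 0.511, z(0.4453) = -0.138, d' = 0.649
Δd' = d'_A − d'_B = 0.160 − 0.649 = -0.489
B has the higher sensitivity.

Δd' = -0.49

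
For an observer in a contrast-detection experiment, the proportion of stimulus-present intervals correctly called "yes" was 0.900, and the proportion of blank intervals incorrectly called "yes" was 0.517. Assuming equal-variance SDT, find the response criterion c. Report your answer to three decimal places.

z(0.900) = 1.2816, z(0.517) = 0.0426
c = −½·[z(H) + z(FA)] = −0.5 × (1.2816 + 0.0426) = -0.6621
c < 0: the observer has a liberal response bias.

c = -0.662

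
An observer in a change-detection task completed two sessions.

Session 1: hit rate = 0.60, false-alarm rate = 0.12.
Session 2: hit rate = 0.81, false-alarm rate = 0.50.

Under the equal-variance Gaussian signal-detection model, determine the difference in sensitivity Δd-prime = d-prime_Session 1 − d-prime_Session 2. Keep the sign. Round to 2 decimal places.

Session 1: z(0.60) = 0.253, z(0.12) = -1.175, d' = 1.428
Session 2: z(0.81) = 0.878, z(0.50) = 0.000, d' = 0.878
Δd' = d'_Session 1 − d'_Session 2 = 1.428 − 0.878 = 0.550
Session 1 has the higher sensitivity.

Δd-prime = 0.55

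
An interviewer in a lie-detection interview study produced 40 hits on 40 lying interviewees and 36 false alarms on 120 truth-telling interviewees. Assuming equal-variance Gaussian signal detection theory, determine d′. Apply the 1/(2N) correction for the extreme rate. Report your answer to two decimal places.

The hit rate is 40/40 = 1, so apply the 1/(2N) correction: H → 1 − 1/(2·40) = 0.98750.
z(H) = z(0.98750) = 2.241
z(FA) = z(0.30000) = -0.524
d' = 2.241 − (-0.524) = 2.765

d′ = 2.77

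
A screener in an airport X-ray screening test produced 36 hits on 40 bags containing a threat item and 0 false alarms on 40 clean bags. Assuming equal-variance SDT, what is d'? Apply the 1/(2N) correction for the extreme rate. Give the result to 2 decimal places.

The false-alarm rate is 0/40 = 0, so apply the 1/(2N) correction: FA → 1/(2·40) = 0.01250.
z(H) = z(0.90000) = 1.282
z(FA) = z(0.01250) = -2.241
d' = 1.282 − (-2.241) = 3.523

d' = 3.52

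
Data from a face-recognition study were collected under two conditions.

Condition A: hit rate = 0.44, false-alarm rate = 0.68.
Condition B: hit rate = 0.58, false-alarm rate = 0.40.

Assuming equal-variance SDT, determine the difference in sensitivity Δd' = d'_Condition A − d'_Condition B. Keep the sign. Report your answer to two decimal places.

Δd' = -1.07

Condition A: z(0.44) = -0.151, z(0.68) = 0.468, d' = -0.619
Condition B: z(0.58) = 0.202, z(0.40) = -0.253, d' = 0.455
Δd' = d'_Condition A − d'_Condition B = -0.619 − 0.455 = -1.074
Condition B has the higher sensitivity.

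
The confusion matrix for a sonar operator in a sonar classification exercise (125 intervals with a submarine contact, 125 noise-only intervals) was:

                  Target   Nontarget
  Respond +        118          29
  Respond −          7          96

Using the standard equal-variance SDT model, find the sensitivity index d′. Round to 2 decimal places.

H = 118/125 = 0.9440
FA = 29/125 = 0.2320
z(H) = 1.5893
z(FA) = -0.7323
d' = z(H) − z(FA) = 1.5893 − (-0.7323) = 2.3216

d′ = 2.32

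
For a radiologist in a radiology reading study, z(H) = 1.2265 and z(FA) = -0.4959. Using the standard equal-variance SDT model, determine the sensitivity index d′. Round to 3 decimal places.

d′ = 1.722

d' = z(H) − z(FA) = 1.2265 − (-0.4959) = 1.7224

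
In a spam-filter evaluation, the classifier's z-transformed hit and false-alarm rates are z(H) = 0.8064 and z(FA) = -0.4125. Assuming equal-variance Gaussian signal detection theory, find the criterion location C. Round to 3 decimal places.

c = −½·[z(H) + z(FA)] = −½·(0.8064 + (-0.4125)) = -0.19695
c < 0: the classifier has a liberal response bias.

C = -0.197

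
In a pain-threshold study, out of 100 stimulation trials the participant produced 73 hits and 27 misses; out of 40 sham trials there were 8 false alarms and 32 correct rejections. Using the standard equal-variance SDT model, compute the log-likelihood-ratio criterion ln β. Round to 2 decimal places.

H = 73/100 = 0.7300
FA = 8/40 = 0.2000
z(0.7300) = 0.613, z(0.2000) = -0.842
ln β = −½·[z(H)² − z(FA)²] = −0.5 × (0.376 − 0.709) = 0.1665

ln β = 0.17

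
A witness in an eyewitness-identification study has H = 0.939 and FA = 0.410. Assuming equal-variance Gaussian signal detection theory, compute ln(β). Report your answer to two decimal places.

z(H) = z(0.939) = 1.546
z(FA) = z(0.410) = -0.228
ln β = −½·[z(H)² − z(FA)²] = −0.5 × (2.390 − 0.052) = -1.169

ln β = -1.17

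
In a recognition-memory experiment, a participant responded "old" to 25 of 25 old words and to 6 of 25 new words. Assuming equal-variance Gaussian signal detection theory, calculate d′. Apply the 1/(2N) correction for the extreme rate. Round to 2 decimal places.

The hit rate is 25/25 = 1, so apply the 1/(2N) correction: H → 1 − 1/(2·25) = 0.98000.
z(H) = z(0.98000) = 2.054
z(FA) = z(0.24000) = -0.706
d' = 2.054 − (-0.706) = 2.760

d′ = 2.76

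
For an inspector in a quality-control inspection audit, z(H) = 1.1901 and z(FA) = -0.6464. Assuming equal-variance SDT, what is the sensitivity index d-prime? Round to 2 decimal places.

d' = z(H) − z(FA) = 1.1901 − (-0.6464) = 1.8365

d-prime = 1.84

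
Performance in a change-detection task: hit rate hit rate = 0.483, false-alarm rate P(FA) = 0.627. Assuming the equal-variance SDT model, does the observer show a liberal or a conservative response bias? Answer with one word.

liberal

z(H) = -0.043, z(FA) = 0.324
c = −½·(z(H) + z(FA)) = -0.1405
c < 0 → liberal criterion (biased toward responding “yes”).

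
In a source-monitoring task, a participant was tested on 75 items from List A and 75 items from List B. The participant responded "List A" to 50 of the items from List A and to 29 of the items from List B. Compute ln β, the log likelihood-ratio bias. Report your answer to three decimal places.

ln β = -0.051

H = 50/75 = 0.6667
FA = 29/75 = 0.3867
z(H) = z(0.6667) = 0.4308
z(FA) = z(0.3867) = -0.2879
ln β = −½·[z(H)² − z(FA)²] = −0.5 × (0.1856 − 0.0829) = -0.05135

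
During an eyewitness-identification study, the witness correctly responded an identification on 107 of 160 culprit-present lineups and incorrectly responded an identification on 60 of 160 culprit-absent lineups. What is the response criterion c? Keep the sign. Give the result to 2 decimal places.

c = -0.06

H = 107/160 = 0.6687
FA = 60/160 = 0.3750
Φ⁻¹(H) = 0.4363
Φ⁻¹(FA) = -0.3186
c = −½·[z(H) + z(FA)] = −0.5 × (0.4363 + (-0.3186)) = -0.05885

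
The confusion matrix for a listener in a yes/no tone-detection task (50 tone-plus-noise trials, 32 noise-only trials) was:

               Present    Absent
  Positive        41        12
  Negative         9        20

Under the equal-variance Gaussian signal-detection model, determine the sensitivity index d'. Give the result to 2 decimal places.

H = 41/50 = 0.8200
FA = 12/32 = 0.3750
Φ⁻¹(H) = Φ⁻¹(0.8200) = 0.9154
Φ⁻¹(FA) = Φ⁻¹(0.3750) = -0.3186
d' = z(H) − z(FA) = 0.9154 − (-0.3186) = 1.2340

d' = 1.23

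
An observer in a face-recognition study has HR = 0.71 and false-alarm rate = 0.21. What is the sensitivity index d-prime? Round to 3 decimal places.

d-prime = 1.360

z(H) = z(0.71) = 0.5534
z(FA) = z(0.21) = -0.8064
d' = z(H) − z(FA) = 0.5534 − (-0.8064) = 1.3598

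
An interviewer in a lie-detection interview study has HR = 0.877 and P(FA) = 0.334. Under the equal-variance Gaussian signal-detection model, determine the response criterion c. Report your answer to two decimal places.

c = -0.37

Φ⁻¹(0.877) = 1.1601, Φ⁻¹(0.334) = -0.4289
c = −½·[z(H) + z(FA)] = −0.5 × (1.1601 + (-0.4289)) = -0.3656
c < 0: the interviewer has a liberal response bias.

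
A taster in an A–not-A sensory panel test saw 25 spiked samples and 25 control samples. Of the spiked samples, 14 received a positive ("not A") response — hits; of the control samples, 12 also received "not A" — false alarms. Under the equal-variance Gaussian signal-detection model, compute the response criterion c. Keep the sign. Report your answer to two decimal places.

H = 14/25 = 0.5600
FA = 12/25 = 0.4800
Φ⁻¹(H) = 0.1510
Φ⁻¹(FA) = -0.0502
c = −½·[z(H) + z(FA)] = −0.5 × (0.1510 + (-0.0502)) = -0.0504
c < 0: the taster has a liberal response bias.

c = -0.05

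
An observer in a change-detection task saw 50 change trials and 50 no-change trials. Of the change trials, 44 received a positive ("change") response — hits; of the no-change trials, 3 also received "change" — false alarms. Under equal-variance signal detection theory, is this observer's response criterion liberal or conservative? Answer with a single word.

z(H) = 1.175, z(FA) = -1.555
c = −½·(z(H) + z(FA)) = 0.190
c > 0 → conservative criterion (biased toward responding “no”).

conservative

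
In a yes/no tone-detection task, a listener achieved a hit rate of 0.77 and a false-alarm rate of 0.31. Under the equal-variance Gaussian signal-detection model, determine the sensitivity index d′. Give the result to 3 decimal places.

d′ = 1.235

z(H) = 0.7388
z(FA) = -0.4959
d' = z(H) − z(FA) = 0.7388 − (-0.4959) = 1.2347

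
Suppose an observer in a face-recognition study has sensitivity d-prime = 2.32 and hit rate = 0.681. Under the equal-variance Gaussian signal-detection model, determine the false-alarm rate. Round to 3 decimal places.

false-alarm rate = 0.032

z(hit rate) = z(0.681) = 0.4705
z(FA) = z(H) − d' = 0.4705 − 2.32 = -1.8495
false-alarm rate = Φ(-1.8495) = 0.0322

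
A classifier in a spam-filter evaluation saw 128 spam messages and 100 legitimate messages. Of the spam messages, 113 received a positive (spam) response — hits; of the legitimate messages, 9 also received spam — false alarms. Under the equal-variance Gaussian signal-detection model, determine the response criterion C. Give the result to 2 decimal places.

H = 113/128 = 0.8828
FA = 9/100 = 0.0900
Φ⁻¹(H) = 1.1891
Φ⁻¹(FA) = -1.3408
c = −½·[z(H) + z(FA)] = −0.5 × (1.1891 + (-1.3408)) = 0.07585

C = 0.08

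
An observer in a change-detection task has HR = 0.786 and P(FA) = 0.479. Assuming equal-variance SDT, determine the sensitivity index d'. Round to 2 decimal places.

z(H) = z(0.786) = 0.793
z(FA) = z(0.479) = -0.053
d' = z(H) − z(FA) = 0.793 − (-0.053) = 0.846

d' = 0.85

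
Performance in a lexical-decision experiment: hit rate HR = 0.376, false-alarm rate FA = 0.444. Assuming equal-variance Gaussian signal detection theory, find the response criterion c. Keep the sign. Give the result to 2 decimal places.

z(H) = -0.316
z(FA) = -0.141
c = −½·[z(H) + z(FA)] = −0.5 × (-0.316 + (-0.141)) = 0.2285
c > 0: the participant has a conservative response bias.

c = 0.23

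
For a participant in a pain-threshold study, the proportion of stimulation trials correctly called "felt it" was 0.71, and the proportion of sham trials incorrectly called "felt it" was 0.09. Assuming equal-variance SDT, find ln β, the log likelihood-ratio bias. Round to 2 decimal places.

ln β = 0.75

Φ⁻¹(0.71) = 0.553, Φ⁻¹(0.09) = -1.341
ln β = −½·[z(H)² − z(FA)²] = −0.5 × (0.306 − 1.798) = 0.746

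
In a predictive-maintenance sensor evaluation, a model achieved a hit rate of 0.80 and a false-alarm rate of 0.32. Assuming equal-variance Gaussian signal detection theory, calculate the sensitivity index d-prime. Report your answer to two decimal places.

d-prime = 1.31

Φ⁻¹(0.80) = 0.842, Φ⁻¹(0.32) = -0.468
d' = z(H) − z(FA) = 0.842 − (-0.468) = 1.310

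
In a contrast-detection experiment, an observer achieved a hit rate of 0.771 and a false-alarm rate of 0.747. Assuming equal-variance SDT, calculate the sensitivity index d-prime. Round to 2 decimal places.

Φ⁻¹(H) = Φ⁻¹(0.771) = 0.7421
Φ⁻¹(FA) = Φ⁻¹(0.747) = 0.6651
d' = z(H) − z(FA) = 0.7421 − 0.6651 = 0.0770

d-prime = 0.08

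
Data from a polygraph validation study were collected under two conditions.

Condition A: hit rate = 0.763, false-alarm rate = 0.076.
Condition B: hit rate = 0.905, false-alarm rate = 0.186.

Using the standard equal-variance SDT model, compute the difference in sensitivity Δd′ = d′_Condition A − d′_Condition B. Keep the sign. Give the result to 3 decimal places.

Δd′ = -0.055

Condition A: z(0.763) = 0.7160, z(0.076) = -1.4325, d' = 2.1485
Condition B: z(0.905) = 1.3106, z(0.186) = -0.8927, d' = 2.2033
Δd' = d'_Condition A − d'_Condition B = 2.1485 − 2.2033 = -0.0548
Condition B has the higher sensitivity.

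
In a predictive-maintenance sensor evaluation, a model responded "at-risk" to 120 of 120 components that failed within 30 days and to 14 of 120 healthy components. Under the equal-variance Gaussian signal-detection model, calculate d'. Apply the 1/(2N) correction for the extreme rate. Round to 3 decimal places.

The hit rate is 120/120 = 1, so apply the 1/(2N) correction: H → 1 − 1/(2·120) = 0.99583.
z(H) = z(0.99583) = 2.6380
z(FA) = z(0.11667) = -1.1918
d' = 2.6380 − (-1.1918) = 3.8298

d' = 3.830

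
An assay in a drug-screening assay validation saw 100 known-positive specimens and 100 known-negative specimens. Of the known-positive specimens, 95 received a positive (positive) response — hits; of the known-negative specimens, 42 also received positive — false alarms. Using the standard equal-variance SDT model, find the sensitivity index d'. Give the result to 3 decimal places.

d' = 1.847

H = 95/100 = 0.9500
FA = 42/100 = 0.4200
Φ⁻¹(H) = 1.6449
Φ⁻¹(FA) = -0.2019
d' = z(H) − z(FA) = 1.6449 − (-0.2019) = 1.8468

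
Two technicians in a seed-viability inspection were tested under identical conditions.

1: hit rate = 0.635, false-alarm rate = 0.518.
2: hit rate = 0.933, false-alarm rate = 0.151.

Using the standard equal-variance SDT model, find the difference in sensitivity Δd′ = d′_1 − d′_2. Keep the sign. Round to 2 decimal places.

Δd′ = -2.23

1: z(0.635) = 0.345, z(0.518) = 0.045, d' = 0.300
2: z(0.933) = 1.499, z(0.151) = -1.032, d' = 2.531
Δd' = d'_1 − d'_2 = 0.300 − 2.531 = -2.231
2 has the higher sensitivity.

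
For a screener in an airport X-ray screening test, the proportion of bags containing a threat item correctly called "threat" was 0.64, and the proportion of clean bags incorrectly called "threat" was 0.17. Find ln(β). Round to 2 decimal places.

ln β = 0.39

z(H) = z(0.64) = 0.358
z(FA) = z(0.17) = -0.954
ln β = −½·[z(H)² − z(FA)²] = −0.5 × (0.128 − 0.910) = 0.391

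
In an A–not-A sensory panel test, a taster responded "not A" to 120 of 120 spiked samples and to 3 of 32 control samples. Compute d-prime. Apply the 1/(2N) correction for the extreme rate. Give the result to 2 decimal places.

The hit rate is 120/120 = 1, so apply the 1/(2N) correction: H → 1 − 1/(2·120) = 0.99583.
z(H) = z(0.99583) = 2.638
z(FA) = z(0.09375) = -1.318
d' = 2.638 − (-1.318) = 3.956

d-prime = 3.96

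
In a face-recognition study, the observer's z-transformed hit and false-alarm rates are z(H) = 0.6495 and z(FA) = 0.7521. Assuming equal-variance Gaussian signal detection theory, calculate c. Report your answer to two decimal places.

c = −½·[z(H) + z(FA)] = −½·(0.6495 + 0.7521) = -0.7008

c = -0.70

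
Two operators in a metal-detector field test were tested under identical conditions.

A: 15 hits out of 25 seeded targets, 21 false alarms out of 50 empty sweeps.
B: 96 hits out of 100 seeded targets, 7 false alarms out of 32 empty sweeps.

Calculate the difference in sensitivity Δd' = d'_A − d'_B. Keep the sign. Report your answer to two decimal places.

A: z(0.6000) = 0.253, z(0.4200) = -0.202, d' = 0.455
B: z(0.9600) = 1.751, z(0.2188) = -0.776, d' = 2.527
Δd' = d'_A − d'_B = 0.455 − 2.527 = -2.072
B has the higher sensitivity.

Δd' = -2.07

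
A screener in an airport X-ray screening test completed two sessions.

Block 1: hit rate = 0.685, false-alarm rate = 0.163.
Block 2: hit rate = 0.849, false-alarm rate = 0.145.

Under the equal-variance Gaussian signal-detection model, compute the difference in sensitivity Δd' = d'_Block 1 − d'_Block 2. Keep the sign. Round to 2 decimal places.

Δd' = -0.63

Block 1: z(0.685) = 0.482, z(0.163) = -0.982, d' = 1.464
Block 2: z(0.849) = 1.032, z(0.145) = -1.058, d' = 2.090
Δd' = d'_Block 1 − d'_Block 2 = 1.464 − 2.090 = -0.626
Block 2 has the higher sensitivity.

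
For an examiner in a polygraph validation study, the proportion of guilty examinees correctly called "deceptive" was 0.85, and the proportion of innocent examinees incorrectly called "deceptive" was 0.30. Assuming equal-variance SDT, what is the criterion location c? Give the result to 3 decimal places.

c = -0.256

z(0.85) = 1.0364, z(0.30) = -0.5244
c = −½·[z(H) + z(FA)] = −0.5 × (1.0364 + (-0.5244)) = -0.2560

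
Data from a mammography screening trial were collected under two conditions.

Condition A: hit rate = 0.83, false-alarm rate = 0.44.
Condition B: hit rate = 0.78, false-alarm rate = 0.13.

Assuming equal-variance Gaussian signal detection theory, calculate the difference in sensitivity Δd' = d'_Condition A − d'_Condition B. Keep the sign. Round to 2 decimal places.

Condition A: z(0.83) = 0.954, z(0.44) = -0.151, d' = 1.105
Condition B: z(0.78) = 0.772, z(0.13) = -1.126, d' = 1.898
Δd' = d'_Condition A − d'_Condition B = 1.105 − 1.898 = -0.793
Condition B has the higher sensitivity.

Δd' = -0.79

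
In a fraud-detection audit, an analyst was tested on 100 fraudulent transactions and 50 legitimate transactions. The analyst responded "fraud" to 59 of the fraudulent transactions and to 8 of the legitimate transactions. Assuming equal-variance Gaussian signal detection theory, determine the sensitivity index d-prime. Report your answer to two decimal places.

H = 59/100 = 0.5900
FA = 8/50 = 0.1600
Φ⁻¹(H) = 0.228
Φ⁻¹(FA) = -0.994
d' = z(H) − z(FA) = 0.228 − (-0.994) = 1.222

d-prime = 1.22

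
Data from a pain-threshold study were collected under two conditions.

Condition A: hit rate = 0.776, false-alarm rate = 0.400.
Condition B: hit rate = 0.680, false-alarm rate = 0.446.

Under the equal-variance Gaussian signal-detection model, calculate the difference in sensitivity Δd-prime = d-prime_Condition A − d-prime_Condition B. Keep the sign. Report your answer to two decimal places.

Δd-prime = 0.41

Condition A: z(0.776) = 0.759, z(0.400) = -0.253, d' = 1.012
Condition B: z(0.680) = 0.468, z(0.446) = -0.136, d' = 0.604
Δd' = d'_Condition A − d'_Condition B = 1.012 − 0.604 = 0.408
Condition A has the higher sensitivity.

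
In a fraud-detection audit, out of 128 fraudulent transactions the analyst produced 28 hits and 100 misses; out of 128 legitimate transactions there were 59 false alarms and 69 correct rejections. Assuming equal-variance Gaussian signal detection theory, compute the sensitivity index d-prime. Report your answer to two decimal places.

H = 28/128 = 0.2188
FA = 59/128 = 0.4609
z(H) = z(0.2188) = -0.7763
z(FA) = z(0.4609) = -0.0982
d' = z(H) − z(FA) = -0.7763 − (-0.0982) = -0.6781

d-prime = -0.68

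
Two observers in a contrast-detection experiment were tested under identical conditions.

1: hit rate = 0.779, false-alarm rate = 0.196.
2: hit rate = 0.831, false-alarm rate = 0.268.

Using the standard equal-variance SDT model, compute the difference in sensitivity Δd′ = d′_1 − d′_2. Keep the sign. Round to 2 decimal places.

Δd′ = 0.05

1: z(0.779) = 0.769, z(0.196) = -0.856, d' = 1.625
2: z(0.831) = 0.958, z(0.268) = -0.619, d' = 1.577
Δd' = d'_1 − d'_2 = 1.625 − 1.577 = 0.048
1 has the higher sensitivity.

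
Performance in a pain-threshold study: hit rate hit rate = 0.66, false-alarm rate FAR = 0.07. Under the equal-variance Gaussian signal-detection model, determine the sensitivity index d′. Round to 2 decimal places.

d′ = 1.89

Φ⁻¹(H) = 0.4125
Φ⁻¹(FA) = -1.4758
d' = z(H) − z(FA) = 0.4125 − (-1.4758) = 1.8883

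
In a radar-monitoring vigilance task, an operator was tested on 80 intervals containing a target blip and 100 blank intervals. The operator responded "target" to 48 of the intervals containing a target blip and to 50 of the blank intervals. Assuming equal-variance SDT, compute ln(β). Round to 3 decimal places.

H = 48/80 = 0.6000
FA = 50/100 = 0.5000
Φ⁻¹(0.6000) = 0.2533, Φ⁻¹(0.5000) = 0.0000
ln β = −½·[z(H)² − z(FA)²] = −0.5 × (0.0642 − 0.0000) = -0.0321

ln β = -0.032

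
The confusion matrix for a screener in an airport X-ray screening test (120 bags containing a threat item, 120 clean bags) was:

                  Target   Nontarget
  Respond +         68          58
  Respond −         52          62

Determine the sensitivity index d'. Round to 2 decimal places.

d' = 0.21

H = 68/120 = 0.5667
FA = 58/120 = 0.4833
z(0.5667) = 0.168, z(0.4833) = -0.042
d' = z(H) − z(FA) = 0.168 − (-0.042) = 0.210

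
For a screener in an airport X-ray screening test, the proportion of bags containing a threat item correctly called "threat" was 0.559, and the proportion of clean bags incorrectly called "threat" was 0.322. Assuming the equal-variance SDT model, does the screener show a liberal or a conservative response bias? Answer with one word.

conservative

z(H) = 0.148, z(FA) = -0.462
c = −½·(z(H) + z(FA)) = 0.157
c > 0 → conservative criterion (biased toward responding “no”).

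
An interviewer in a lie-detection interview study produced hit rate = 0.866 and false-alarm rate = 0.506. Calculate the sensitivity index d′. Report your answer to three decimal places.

d′ = 1.093

Φ⁻¹(H) = Φ⁻¹(0.866) = 1.1077
Φ⁻¹(FA) = Φ⁻¹(0.506) = 0.0150
d' = z(H) − z(FA) = 1.1077 − 0.0150 = 1.0927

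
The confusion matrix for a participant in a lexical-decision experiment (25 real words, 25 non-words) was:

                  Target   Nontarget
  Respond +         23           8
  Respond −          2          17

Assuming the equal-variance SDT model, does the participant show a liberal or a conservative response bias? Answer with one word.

liberal

z(H) = 1.405, z(FA) = -0.468
c = −½·(z(H) + z(FA)) = -0.4685
c < 0 → liberal criterion (biased toward responding “yes”).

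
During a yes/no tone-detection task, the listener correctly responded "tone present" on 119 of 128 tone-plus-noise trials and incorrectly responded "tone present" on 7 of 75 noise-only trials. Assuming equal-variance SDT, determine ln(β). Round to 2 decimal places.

ln β = -0.21

H = 119/128 = 0.9297
FA = 7/75 = 0.0933
z(0.9297) = 1.474, z(0.0933) = -1.321
ln β = −½·[z(H)² − z(FA)²] = −0.5 × (2.173 − 1.745) = -0.214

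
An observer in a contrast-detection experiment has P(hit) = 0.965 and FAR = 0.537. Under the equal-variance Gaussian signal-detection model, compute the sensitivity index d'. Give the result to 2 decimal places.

d' = 1.72

z(0.965) = 1.812, z(0.537) = 0.093
d' = z(H) − z(FA) = 1.812 − 0.093 = 1.719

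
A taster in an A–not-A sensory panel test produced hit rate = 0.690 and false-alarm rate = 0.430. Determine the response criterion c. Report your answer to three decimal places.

Φ⁻¹(H) = 0.4959
Φ⁻¹(FA) = -0.1764
c = −½·[z(H) + z(FA)] = −0.5 × (0.4959 + (-0.1764)) = -0.15975
c < 0: the taster has a liberal response bias.

c = -0.160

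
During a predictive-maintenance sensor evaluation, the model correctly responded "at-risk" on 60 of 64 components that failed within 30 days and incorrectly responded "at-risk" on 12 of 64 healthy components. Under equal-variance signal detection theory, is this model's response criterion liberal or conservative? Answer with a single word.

liberal

z(H) = 1.534, z(FA) = -0.887
c = −½·(z(H) + z(FA)) = -0.3235
c < 0 → liberal criterion (biased toward responding “yes”).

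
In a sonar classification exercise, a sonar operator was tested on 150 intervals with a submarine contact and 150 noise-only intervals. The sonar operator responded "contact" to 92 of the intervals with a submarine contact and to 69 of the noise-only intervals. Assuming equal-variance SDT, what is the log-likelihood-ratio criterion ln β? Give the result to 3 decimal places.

H = 92/150 = 0.6133
FA = 69/150 = 0.4600
Φ⁻¹(H) = 0.2879
Φ⁻¹(FA) = -0.1004
ln β = −½·[z(H)² − z(FA)²] = −0.5 × (0.0829 − 0.0101) = -0.0364

ln β = -0.036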